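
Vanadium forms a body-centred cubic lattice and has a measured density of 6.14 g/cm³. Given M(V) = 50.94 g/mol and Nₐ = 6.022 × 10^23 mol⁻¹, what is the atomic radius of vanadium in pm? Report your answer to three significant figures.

For a BCC cell (Z = 2), a³ = Z·M/(N_A·ρ) = 2 × 50.94 / (6.022 × 10²³ × 6.140) = 2.755 × 10^-23 cm³, so a = 3.020 × 10^-8 cm = 302.0 pm.
Atoms touch along the body diagonal, so √3·a = 4r, so r = 0.4330 × a = 131 pm.

131 pm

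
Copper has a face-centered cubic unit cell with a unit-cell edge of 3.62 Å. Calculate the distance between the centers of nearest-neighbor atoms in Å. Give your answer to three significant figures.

In an FCC structure, atoms touch along the face diagonal, so √2·a = 4r; the nearest-neighbor distance equals 2r = 0.7071·a.
d = 0.7071 × 3.62 = 2.56 Å.

2.56 Å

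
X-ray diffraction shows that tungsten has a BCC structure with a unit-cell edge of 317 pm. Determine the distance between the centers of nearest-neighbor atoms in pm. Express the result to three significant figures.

275 pm

In a BCC structure, atoms touch along the body diagonal, so √3·a = 4r; the nearest-neighbor distance equals 2r = 0.8660·a.
d = 0.8660 × 317 = 275 pm.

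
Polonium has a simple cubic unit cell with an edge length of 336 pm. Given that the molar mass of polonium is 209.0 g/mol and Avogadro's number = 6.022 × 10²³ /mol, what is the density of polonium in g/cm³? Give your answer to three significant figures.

A simple cubic unit cell contains Z = 1 atom.
Cell volume: a³ = (336 pm)³ = (3.360 × 10^-8 cm)³ = 3.793 × 10^-23 cm³.
ρ = Z·M/(N_A·a³) = 1 × 209.0 / (6.022 × 10²³ × 3.793 × 10^-23) = 9.149 g/cm³.

9.15 g/cm³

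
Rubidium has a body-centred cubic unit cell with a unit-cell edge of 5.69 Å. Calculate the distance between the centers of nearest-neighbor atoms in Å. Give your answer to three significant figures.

4.93 Å

In a BCC structure, atoms touch along the body diagonal, so √3·a = 4r; the nearest-neighbor distance equals 2r = 0.8660·a.
d = 0.8660 × 5.69 = 4.93 Å.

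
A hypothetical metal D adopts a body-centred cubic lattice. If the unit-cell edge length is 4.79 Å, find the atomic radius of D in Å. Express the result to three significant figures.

2.07 Å

In a BCC lattice, atoms touch along the body diagonal, so √3·a = 4r.
r = √3·a/4 = 1.7321 × 4.79 / 4 = 2.07 Å.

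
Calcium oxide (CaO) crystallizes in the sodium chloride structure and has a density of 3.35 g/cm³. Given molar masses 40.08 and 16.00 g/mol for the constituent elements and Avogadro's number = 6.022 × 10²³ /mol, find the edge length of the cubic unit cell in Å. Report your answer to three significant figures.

M(CaO) = 56.08 g/mol; Z = 4 formula units per cell.
a³ = Z·M/(N_A·ρ) = 4 × 56.08 / (6.022 × 10²³ × 3.35) = 1.112 × 10^-22 cm³, so a = 4.809 × 10^-8 cm = 4.81 Å.

4.81 Å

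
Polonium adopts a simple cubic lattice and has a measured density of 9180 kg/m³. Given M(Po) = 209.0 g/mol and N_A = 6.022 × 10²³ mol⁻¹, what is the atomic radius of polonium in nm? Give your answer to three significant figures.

0.168 nm

For a simple cubic cell (Z = 1), a³ = Z·M/(N_A·ρ) = 1 × 209.0 / (6.022 × 10²³ × 9.180) = 3.781 × 10^-23 cm³, so a = 3.356 × 10^-8 cm = 0.3356 nm.
Atoms touch along the cell edge, so a = 2r, so r = 0.5000 × a = 0.168 nm.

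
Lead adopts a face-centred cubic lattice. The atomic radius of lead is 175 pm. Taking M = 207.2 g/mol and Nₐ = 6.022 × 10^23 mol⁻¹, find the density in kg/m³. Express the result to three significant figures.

In an FCC lattice, atoms touch along the face diagonal, so √2·a = 4r, giving a = 495.0 pm = 4.950 × 10^-8 cm.
With Z = 4, ρ = Z·M/(N_A·a³) = 4 × 207.2 / (6.022 × 10²³ × 1.213 × 10^-22) = 11.35 g/cm³ = 11300 kg/m³.

11300 kg/m³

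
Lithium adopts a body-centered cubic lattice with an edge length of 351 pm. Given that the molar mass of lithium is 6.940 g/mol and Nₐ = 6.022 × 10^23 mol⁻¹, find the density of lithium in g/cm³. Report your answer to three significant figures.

0.533 g/cm³

A BCC unit cell contains Z = 2 atoms.
Cell volume: a³ = (351 pm)³ = (3.510 × 10^-8 cm)³ = 4.324 × 10^-23 cm³.
ρ = Z·M/(N_A·a³) = 2 × 6.940 / (6.022 × 10²³ × 4.324 × 10^-23) = 0.5330 g/cm³.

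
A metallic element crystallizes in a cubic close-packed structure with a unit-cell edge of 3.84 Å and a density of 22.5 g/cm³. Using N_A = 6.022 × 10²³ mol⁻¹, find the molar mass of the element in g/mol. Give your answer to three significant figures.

An FCC cell has Z = 4 atoms; a = 3.840 × 10^-8 cm.
M = ρ·N_A·a³/Z = 22.5 × 6.022 × 10²³ × 5.662 × 10^-23 / 4 = 192 g/mol.

192 g/mol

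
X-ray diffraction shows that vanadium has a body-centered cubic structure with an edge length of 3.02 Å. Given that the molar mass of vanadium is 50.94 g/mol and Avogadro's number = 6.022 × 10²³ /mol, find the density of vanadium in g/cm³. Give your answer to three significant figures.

A BCC unit cell contains Z = 2 atoms.
Cell volume: a³ = (3.02 Å)³ = (3.020 × 10^-8 cm)³ = 2.754 × 10^-23 cm³.
ρ = Z·M/(N_A·a³) = 2 × 50.94 / (6.022 × 10²³ × 2.754 × 10^-23) = 6.142 g/cm³.

6.14 g/cm³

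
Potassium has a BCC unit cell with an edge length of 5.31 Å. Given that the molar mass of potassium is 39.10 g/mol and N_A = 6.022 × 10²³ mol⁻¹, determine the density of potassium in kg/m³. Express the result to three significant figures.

A BCC unit cell contains Z = 2 atoms.
Cell volume: a³ = (5.31 Å)³ = (5.310 × 10^-8 cm)³ = 1.497 × 10^-22 cm³.
ρ = Z·M/(N_A·a³) = 2 × 39.10 / (6.022 × 10²³ × 1.497 × 10^-22) = 0.8673 g/cm³ = 867 kg/m³.

867 kg/m³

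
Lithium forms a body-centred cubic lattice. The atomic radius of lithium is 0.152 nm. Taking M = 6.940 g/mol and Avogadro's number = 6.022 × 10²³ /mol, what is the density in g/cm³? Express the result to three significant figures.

In a BCC lattice, atoms touch along the body diagonal, so √3·a = 4r, giving a = 0.3510 nm = 3.510 × 10^-8 cm.
With Z = 2, ρ = Z·M/(N_A·a³) = 2 × 6.940 / (6.022 × 10²³ × 4.325 × 10^-23) = 0.5329 g/cm³.

0.533 g/cm³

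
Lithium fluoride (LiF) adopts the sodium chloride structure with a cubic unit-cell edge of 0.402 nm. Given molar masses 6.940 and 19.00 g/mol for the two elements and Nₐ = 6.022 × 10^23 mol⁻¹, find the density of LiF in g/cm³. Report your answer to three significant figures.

The sodium chloride structure contains Z = 4 formula units per cell; M(LiF) = 6.940 + 19.00 = 25.94 g/mol.
a³ = (4.020 × 10^-8 cm)³ = 6.496 × 10^-23 cm³.
ρ = 4 × 25.94 / (6.022 × 10²³ × 6.496 × 10^-23) = 2.652 g/cm³.

2.65 g/cm³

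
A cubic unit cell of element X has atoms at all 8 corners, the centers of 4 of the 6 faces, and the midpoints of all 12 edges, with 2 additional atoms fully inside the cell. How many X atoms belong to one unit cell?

Corner atoms are shared by 8 cells (1/8 each), face atoms by 2 (1/2 each), edge atoms by 4 (1/4 each), interior atoms are unshared.
Net atoms = 8 × 1/8 + 4 × 1/2 + 12 × 1/4 + 2 = 1 + 2 + 3 + 2 = 8.

8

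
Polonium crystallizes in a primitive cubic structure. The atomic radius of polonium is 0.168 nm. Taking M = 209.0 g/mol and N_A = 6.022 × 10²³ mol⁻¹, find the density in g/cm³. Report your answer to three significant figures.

9.15 g/cm³

In a simple cubic lattice, atoms touch along the cell edge, so a = 2r, giving a = 0.3360 nm = 3.360 × 10^-8 cm.
With Z = 1, ρ = Z·M/(N_A·a³) = 1 × 209.0 / (6.022 × 10²³ × 3.793 × 10^-23) = 9.149 g/cm³.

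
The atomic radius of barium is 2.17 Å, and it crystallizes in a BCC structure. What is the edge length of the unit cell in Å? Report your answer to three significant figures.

In a BCC lattice, atoms touch along the body diagonal, so √3·a = 4r.
a = 4r/√3 = 4 × 2.17 / 1.7321 = 5.01 Å.

5.01 Å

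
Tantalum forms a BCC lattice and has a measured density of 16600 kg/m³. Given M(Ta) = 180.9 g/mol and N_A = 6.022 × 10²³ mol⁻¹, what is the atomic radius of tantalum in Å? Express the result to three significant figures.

For a BCC cell (Z = 2), a³ = Z·M/(N_A·ρ) = 2 × 180.9 / (6.022 × 10²³ × 16.60) = 3.619 × 10^-23 cm³, so a = 3.308 × 10^-8 cm = 3.308 Å.
Atoms touch along the body diagonal, so √3·a = 4r, so r = 0.4330 × a = 1.43 Å.

1.43 Å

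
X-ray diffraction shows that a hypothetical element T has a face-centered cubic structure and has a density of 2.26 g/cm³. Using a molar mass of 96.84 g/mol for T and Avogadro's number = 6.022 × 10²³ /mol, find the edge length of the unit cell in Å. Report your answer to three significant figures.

6.58 Å

With Z = 4 atoms per FCC cell, a³ = Z·M/(N_A·ρ) = 4 × 96.84 / (6.022 × 10²³ × 2.260 g/cm³) = 2.846 × 10^-22 cm³.
a = (2.846 × 10^-22)^(1/3) = 6.578 × 10^-8 cm = 6.58 Å.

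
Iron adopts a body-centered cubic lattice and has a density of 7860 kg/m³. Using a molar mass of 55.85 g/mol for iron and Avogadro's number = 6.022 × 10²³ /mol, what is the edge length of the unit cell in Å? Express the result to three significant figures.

With Z = 2 atoms per BCC cell, a³ = Z·M/(N_A·ρ) = 2 × 55.85 / (6.022 × 10²³ × 7.860 g/cm³) = 2.360 × 10^-23 cm³.
a = (2.360 × 10^-23)^(1/3) = 2.868 × 10^-8 cm = 2.87 Å.

2.87 Å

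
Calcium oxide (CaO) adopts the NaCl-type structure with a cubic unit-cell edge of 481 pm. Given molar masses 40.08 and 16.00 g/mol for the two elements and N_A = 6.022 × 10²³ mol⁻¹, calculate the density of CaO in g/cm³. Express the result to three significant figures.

3.35 g/cm³

The NaCl-type structure contains Z = 4 formula units per cell; M(CaO) = 40.08 + 16.00 = 56.08 g/mol.
a³ = (4.810 × 10^-8 cm)³ = 1.113 × 10^-22 cm³.
ρ = 4 × 56.08 / (6.022 × 10²³ × 1.113 × 10^-22) = 3.347 g/cm³.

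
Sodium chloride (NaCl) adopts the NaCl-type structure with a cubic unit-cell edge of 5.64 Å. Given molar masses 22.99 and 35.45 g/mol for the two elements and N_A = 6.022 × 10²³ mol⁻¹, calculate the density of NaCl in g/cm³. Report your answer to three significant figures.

The NaCl-type structure contains Z = 4 formula units per cell; M(NaCl) = 22.99 + 35.45 = 58.44 g/mol.
a³ = (5.640 × 10^-8 cm)³ = 1.794 × 10^-22 cm³.
ρ = 4 × 58.44 / (6.022 × 10²³ × 1.794 × 10^-22) = 2.164 g/cm³.

2.16 g/cm³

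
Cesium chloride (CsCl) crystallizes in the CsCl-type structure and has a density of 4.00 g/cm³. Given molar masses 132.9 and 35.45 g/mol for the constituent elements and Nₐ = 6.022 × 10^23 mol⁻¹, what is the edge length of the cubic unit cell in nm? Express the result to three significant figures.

M(CsCl) = 168.35 g/mol; Z = 1 formula unit per cell.
a³ = Z·M/(N_A·ρ) = 1 × 168.35 / (6.022 × 10²³ × 4.00) = 6.989 × 10^-23 cm³, so a = 4.119 × 10^-8 cm = 0.412 nm.

0.412 nm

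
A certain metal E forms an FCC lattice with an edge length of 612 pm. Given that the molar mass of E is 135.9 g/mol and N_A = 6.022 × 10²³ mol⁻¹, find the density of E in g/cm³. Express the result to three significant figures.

3.94 g/cm³

An FCC unit cell contains Z = 4 atoms.
Cell volume: a³ = (612 pm)³ = (6.120 × 10^-8 cm)³ = 2.292 × 10^-22 cm³.
ρ = Z·M/(N_A·a³) = 4 × 135.9 / (6.022 × 10²³ × 2.292 × 10^-22) = 3.938 g/cm³.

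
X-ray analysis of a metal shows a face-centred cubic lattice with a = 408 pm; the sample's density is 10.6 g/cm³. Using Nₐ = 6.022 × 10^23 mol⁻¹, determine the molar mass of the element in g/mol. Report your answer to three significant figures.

An FCC cell has Z = 4 atoms; a = 4.080 × 10^-8 cm.
M = ρ·N_A·a³/Z = 10.6 × 6.022 × 10²³ × 6.792 × 10^-23 / 4 = 108 g/mol.

108 g/mol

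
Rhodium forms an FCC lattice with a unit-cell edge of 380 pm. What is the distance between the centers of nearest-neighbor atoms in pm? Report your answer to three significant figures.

269 pm

In an FCC structure, atoms touch along the face diagonal, so √2·a = 4r; the nearest-neighbor distance equals 2r = 0.7071·a.
d = 0.7071 × 380 = 269 pm.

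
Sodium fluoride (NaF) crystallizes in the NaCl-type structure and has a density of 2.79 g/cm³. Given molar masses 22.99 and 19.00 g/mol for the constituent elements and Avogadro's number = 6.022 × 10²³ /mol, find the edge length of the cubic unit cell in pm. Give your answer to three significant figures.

M(NaF) = 41.99 g/mol; Z = 4 formula units per cell.
a³ = Z·M/(N_A·ρ) = 4 × 41.99 / (6.022 × 10²³ × 2.79) = 9.997 × 10^-23 cm³, so a = 4.641 × 10^-8 cm = 464 pm.

464 pm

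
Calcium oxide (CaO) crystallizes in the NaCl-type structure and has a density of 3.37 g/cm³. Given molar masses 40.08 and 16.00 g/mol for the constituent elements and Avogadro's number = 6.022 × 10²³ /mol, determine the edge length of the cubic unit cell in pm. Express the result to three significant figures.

480 pm

M(CaO) = 56.08 g/mol; Z = 4 formula units per cell.
a³ = Z·M/(N_A·ρ) = 4 × 56.08 / (6.022 × 10²³ × 3.37) = 1.105 × 10^-22 cm³, so a = 4.799 × 10^-8 cm = 480 pm.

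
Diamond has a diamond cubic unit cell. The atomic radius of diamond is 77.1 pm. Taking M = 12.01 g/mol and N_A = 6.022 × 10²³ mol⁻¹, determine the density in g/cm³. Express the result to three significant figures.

3.53 g/cm³

In a diamond cubic lattice, nearest neighbors lie along the body diagonal with √3·a = 8r, giving a = 356.1 pm = 3.561 × 10^-8 cm.
With Z = 8, ρ = Z·M/(N_A·a³) = 8 × 12.01 / (6.022 × 10²³ × 4.516 × 10^-23) = 3.533 g/cm³.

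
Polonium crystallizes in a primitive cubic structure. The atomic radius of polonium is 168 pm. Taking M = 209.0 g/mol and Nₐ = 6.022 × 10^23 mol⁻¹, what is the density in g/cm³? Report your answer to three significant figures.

9.15 g/cm³

In a simple cubic lattice, atoms touch along the cell edge, so a = 2r, giving a = 336.0 pm = 3.360 × 10^-8 cm.
With Z = 1, ρ = Z·M/(N_A·a³) = 1 × 209.0 / (6.022 × 10²³ × 3.793 × 10^-23) = 9.149 g/cm³.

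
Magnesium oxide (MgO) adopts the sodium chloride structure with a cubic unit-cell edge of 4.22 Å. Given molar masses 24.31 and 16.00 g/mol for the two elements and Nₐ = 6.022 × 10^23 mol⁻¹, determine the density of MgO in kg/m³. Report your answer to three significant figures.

The sodium chloride structure contains Z = 4 formula units per cell; M(MgO) = 24.31 + 16.00 = 40.31 g/mol.
a³ = (4.220 × 10^-8 cm)³ = 7.515 × 10^-23 cm³.
ρ = 4 × 40.31 / (6.022 × 10²³ × 7.515 × 10^-23) = 3.563 g/cm³ = 3560 kg/m³.

3560 kg/m³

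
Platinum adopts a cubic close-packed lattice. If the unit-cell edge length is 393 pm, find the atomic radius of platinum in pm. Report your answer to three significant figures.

139 pm

In an FCC lattice, atoms touch along the face diagonal, so √2·a = 4r.
r = √2·a/4 = 1.4142 × 393 / 4 = 139 pm.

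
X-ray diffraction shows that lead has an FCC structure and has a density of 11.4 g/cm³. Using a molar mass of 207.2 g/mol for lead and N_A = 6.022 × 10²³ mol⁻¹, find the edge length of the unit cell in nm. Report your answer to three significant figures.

With Z = 4 atoms per FCC cell, a³ = Z·M/(N_A·ρ) = 4 × 207.2 / (6.022 × 10²³ × 11.40 g/cm³) = 1.207 × 10^-22 cm³.
a = (1.207 × 10^-22)^(1/3) = 4.942 × 10^-8 cm = 0.494 nm.

0.494 nm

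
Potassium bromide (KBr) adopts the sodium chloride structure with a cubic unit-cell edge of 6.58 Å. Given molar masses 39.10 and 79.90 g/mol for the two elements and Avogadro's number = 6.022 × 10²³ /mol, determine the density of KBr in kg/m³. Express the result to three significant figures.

The sodium chloride structure contains Z = 4 formula units per cell; M(KBr) = 39.10 + 79.90 = 119.0 g/mol.
a³ = (6.580 × 10^-8 cm)³ = 2.849 × 10^-22 cm³.
ρ = 4 × 119.0 / (6.022 × 10²³ × 2.849 × 10^-22) = 2.775 g/cm³ = 2770 kg/m³.

2770 kg/m³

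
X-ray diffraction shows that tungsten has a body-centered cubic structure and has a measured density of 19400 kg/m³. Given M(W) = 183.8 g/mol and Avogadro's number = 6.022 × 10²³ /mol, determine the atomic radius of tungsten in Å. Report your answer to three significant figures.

1.37 Å

For a BCC cell (Z = 2), a³ = Z·M/(N_A·ρ) = 2 × 183.8 / (6.022 × 10²³ × 19.40) = 3.147 × 10^-23 cm³, so a = 3.157 × 10^-8 cm = 3.157 Å.
Atoms touch along the body diagonal, so √3·a = 4r, so r = 0.4330 × a = 1.37 Å.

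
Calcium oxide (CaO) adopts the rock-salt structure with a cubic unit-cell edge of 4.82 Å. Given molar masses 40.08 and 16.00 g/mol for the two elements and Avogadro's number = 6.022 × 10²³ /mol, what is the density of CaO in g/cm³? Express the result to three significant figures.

3.33 g/cm³

The rock-salt structure contains Z = 4 formula units per cell; M(CaO) = 40.08 + 16.00 = 56.08 g/mol.
a³ = (4.820 × 10^-8 cm)³ = 1.120 × 10^-22 cm³.
ρ = 4 × 56.08 / (6.022 × 10²³ × 1.120 × 10^-22) = 3.326 g/cm³.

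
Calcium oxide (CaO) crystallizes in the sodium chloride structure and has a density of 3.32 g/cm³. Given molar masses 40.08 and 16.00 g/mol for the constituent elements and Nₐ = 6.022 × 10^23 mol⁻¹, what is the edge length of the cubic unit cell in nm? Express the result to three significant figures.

0.482 nm

M(CaO) = 56.08 g/mol; Z = 4 formula units per cell.
a³ = Z·M/(N_A·ρ) = 4 × 56.08 / (6.022 × 10²³ × 3.32) = 1.122 × 10^-22 cm³, so a = 4.823 × 10^-8 cm = 0.482 nm.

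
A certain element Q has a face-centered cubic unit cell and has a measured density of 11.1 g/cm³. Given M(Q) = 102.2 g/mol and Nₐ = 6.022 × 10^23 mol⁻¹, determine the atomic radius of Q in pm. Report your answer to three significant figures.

139 pm

For an FCC cell (Z = 4), a³ = Z·M/(N_A·ρ) = 4 × 102.2 / (6.022 × 10²³ × 11.10) = 6.116 × 10^-23 cm³, so a = 3.940 × 10^-8 cm = 394.0 pm.
Atoms touch along the face diagonal, so √2·a = 4r, so r = 0.3536 × a = 139 pm.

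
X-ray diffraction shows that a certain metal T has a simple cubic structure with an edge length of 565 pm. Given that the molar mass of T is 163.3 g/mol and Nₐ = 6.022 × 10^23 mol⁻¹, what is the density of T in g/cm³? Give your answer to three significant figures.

A simple cubic unit cell contains Z = 1 atom.
Cell volume: a³ = (565 pm)³ = (5.650 × 10^-8 cm)³ = 1.804 × 10^-22 cm³.
ρ = Z·M/(N_A·a³) = 1 × 163.3 / (6.022 × 10²³ × 1.804 × 10^-22) = 1.503 g/cm³.

1.50 g/cm³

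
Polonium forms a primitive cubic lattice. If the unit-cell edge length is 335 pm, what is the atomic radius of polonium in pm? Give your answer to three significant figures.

In a simple cubic lattice, atoms touch along the cell edge, so a = 2r.
r = a/2 = 335/2 = 168 pm.

168 pm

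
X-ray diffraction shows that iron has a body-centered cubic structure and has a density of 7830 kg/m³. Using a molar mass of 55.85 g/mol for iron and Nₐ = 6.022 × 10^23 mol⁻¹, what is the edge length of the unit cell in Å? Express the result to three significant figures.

With Z = 2 atoms per BCC cell, a³ = Z·M/(N_A·ρ) = 2 × 55.85 / (6.022 × 10²³ × 7.830 g/cm³) = 2.369 × 10^-23 cm³.
a = (2.369 × 10^-23)^(1/3) = 2.872 × 10^-8 cm = 2.87 Å.

2.87 Å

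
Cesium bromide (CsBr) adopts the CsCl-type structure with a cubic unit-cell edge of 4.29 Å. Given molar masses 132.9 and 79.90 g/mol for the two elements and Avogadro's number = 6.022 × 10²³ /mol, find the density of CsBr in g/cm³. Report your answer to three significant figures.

4.48 g/cm³

The CsCl-type structure contains Z = 1 formula unit per cell; M(CsBr) = 132.9 + 79.90 = 212.8 g/mol.
a³ = (4.290 × 10^-8 cm)³ = 7.895 × 10^-23 cm³.
ρ = 1 × 212.8 / (6.022 × 10²³ × 7.895 × 10^-23) = 4.476 g/cm³.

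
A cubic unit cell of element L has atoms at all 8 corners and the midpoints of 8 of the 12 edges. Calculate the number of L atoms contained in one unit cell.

3

Corner atoms are shared by 8 cells (1/8 each), edge atoms by 4 (1/4 each).
Net atoms = 8 × 1/8 + 8 × 1/4 = 1 + 2 = 3.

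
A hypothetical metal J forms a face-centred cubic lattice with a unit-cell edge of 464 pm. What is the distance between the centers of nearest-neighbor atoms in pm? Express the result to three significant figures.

In an FCC structure, atoms touch along the face diagonal, so √2·a = 4r; the nearest-neighbor distance equals 2r = 0.7071·a.
d = 0.7071 × 464 = 328 pm.

328 pm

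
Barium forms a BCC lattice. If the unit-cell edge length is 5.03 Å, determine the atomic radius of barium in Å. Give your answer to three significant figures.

2.18 Å

In a BCC lattice, atoms touch along the body diagonal, so √3·a = 4r.
r = √3·a/4 = 1.7321 × 5.03 / 4 = 2.18 Å.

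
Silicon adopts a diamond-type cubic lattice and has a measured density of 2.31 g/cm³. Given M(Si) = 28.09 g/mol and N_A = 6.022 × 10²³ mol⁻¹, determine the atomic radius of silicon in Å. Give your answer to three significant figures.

1.18 Å

For a diamond cubic cell (Z = 8), a³ = Z·M/(N_A·ρ) = 8 × 28.09 / (6.022 × 10²³ × 2.310) = 1.615 × 10^-22 cm³, so a = 5.446 × 10^-8 cm = 5.446 Å.
Nearest neighbors lie along the body diagonal with √3·a = 8r, so r = 0.2165 × a = 1.18 Å.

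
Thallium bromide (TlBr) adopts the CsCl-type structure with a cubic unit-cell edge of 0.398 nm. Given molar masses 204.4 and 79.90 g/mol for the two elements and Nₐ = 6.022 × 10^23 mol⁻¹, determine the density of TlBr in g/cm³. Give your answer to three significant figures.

The CsCl-type structure contains Z = 1 formula unit per cell; M(TlBr) = 204.4 + 79.90 = 284.3 g/mol.
a³ = (3.980 × 10^-8 cm)³ = 6.304 × 10^-23 cm³.
ρ = 1 × 284.3 / (6.022 × 10²³ × 6.304 × 10^-23) = 7.488 g/cm³.

7.49 g/cm³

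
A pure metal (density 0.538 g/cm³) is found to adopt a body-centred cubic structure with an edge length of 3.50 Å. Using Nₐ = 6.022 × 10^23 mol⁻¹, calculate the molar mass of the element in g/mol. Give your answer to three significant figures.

6.95 g/mol

A BCC cell has Z = 2 atoms; a = 3.500 × 10^-8 cm.
M = ρ·N_A·a³/Z = 0.538 × 6.022 × 10²³ × 4.288 × 10^-23 / 2 = 6.95 g/mol.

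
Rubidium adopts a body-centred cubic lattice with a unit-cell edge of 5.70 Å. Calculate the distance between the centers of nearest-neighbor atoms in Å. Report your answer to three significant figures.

4.94 Å

In a BCC structure, atoms touch along the body diagonal, so √3·a = 4r; the nearest-neighbor distance equals 2r = 0.8660·a.
d = 0.8660 × 5.70 = 4.94 Å.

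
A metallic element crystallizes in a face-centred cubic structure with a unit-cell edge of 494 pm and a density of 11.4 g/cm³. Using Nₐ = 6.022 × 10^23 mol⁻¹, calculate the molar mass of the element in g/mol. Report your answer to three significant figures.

An FCC cell has Z = 4 atoms; a = 4.940 × 10^-8 cm.
M = ρ·N_A·a³/Z = 11.4 × 6.022 × 10²³ × 1.206 × 10^-22 / 4 = 207 g/mol.

207 g/mol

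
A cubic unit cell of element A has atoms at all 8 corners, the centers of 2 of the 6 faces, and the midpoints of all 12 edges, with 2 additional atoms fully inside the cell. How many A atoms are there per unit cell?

7

Corner atoms are shared by 8 cells (1/8 each), face atoms by 2 (1/2 each), edge atoms by 4 (1/4 each), interior atoms are unshared.
Net atoms = 8 × 1/8 + 2 × 1/2 + 12 × 1/4 + 2 = 1 + 1 + 3 + 2 = 7.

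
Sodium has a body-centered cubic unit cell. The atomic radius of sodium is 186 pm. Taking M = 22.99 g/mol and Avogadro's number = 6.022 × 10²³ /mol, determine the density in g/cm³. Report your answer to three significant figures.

In a BCC lattice, atoms touch along the body diagonal, so √3·a = 4r, giving a = 429.5 pm = 4.295 × 10^-8 cm.
With Z = 2, ρ = Z·M/(N_A·a³) = 2 × 22.99 / (6.022 × 10²³ × 7.926 × 10^-23) = 0.9634 g/cm³.

0.963 g/cm³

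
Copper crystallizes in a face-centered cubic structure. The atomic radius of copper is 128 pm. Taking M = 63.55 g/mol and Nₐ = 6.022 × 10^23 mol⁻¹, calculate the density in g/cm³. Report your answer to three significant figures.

In an FCC lattice, atoms touch along the face diagonal, so √2·a = 4r, giving a = 362.0 pm = 3.620 × 10^-8 cm.
With Z = 4, ρ = Z·M/(N_A·a³) = 4 × 63.55 / (6.022 × 10²³ × 4.745 × 10^-23) = 8.895 g/cm³.

8.90 g/cm³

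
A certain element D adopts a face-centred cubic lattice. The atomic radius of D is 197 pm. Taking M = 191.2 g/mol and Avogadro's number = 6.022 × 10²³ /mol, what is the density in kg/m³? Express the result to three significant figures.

7340 kg/m³

In an FCC lattice, atoms touch along the face diagonal, so √2·a = 4r, giving a = 557.2 pm = 5.572 × 10^-8 cm.
With Z = 4, ρ = Z·M/(N_A·a³) = 4 × 191.2 / (6.022 × 10²³ × 1.730 × 10^-22) = 7.341 g/cm³ = 7340 kg/m³.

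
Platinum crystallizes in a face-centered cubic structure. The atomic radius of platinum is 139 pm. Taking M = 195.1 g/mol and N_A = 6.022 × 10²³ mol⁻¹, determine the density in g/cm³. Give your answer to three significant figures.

In an FCC lattice, atoms touch along the face diagonal, so √2·a = 4r, giving a = 393.2 pm = 3.932 × 10^-8 cm.
With Z = 4, ρ = Z·M/(N_A·a³) = 4 × 195.1 / (6.022 × 10²³ × 6.077 × 10^-23) = 21.33 g/cm³.

21.3 g/cm³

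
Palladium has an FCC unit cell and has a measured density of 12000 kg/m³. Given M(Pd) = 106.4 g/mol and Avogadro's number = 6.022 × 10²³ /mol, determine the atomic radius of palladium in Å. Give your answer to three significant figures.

For an FCC cell (Z = 4), a³ = Z·M/(N_A·ρ) = 4 × 106.4 / (6.022 × 10²³ × 12.00) = 5.890 × 10^-23 cm³, so a = 3.891 × 10^-8 cm = 3.891 Å.
Atoms touch along the face diagonal, so √2·a = 4r, so r = 0.3536 × a = 1.38 Å.

1.38 Å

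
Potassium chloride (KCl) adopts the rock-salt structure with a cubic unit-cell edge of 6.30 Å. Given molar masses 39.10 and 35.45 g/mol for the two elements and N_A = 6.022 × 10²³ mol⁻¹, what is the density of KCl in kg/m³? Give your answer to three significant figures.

The rock-salt structure contains Z = 4 formula units per cell; M(KCl) = 39.10 + 35.45 = 74.55 g/mol.
a³ = (6.300 × 10^-8 cm)³ = 2.500 × 10^-22 cm³.
ρ = 4 × 74.55 / (6.022 × 10²³ × 2.500 × 10^-22) = 1.980 g/cm³ = 1980 kg/m³.

1980 kg/m³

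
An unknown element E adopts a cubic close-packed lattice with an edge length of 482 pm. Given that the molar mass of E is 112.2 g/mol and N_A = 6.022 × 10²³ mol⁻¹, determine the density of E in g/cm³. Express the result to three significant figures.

An FCC unit cell contains Z = 4 atoms.
Cell volume: a³ = (482 pm)³ = (4.820 × 10^-8 cm)³ = 1.120 × 10^-22 cm³.
ρ = Z·M/(N_A·a³) = 4 × 112.2 / (6.022 × 10²³ × 1.120 × 10^-22) = 6.655 g/cm³.

6.66 g/cm³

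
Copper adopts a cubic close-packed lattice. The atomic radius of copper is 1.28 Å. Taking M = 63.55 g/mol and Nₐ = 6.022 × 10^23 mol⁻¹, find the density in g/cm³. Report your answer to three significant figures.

8.90 g/cm³

In an FCC lattice, atoms touch along the face diagonal, so √2·a = 4r, giving a = 3.620 Å = 3.620 × 10^-8 cm.
With Z = 4, ρ = Z·M/(N_A·a³) = 4 × 63.55 / (6.022 × 10²³ × 4.745 × 10^-23) = 8.895 g/cm³.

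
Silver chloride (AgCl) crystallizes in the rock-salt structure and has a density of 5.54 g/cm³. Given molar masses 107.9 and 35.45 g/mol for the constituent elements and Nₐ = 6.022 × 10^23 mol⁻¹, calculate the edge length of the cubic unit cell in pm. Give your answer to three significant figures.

556 pm

M(AgCl) = 143.35 g/mol; Z = 4 formula units per cell.
a³ = Z·M/(N_A·ρ) = 4 × 143.35 / (6.022 × 10²³ × 5.54) = 1.719 × 10^-22 cm³, so a = 5.560 × 10^-8 cm = 556 pm.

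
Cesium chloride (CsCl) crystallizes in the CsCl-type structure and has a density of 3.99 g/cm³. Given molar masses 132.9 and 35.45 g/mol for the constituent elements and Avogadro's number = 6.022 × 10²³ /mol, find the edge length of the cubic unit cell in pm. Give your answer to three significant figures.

412 pm

M(CsCl) = 168.35 g/mol; Z = 1 formula unit per cell.
a³ = Z·M/(N_A·ρ) = 1 × 168.35 / (6.022 × 10²³ × 3.99) = 7.006 × 10^-23 cm³, so a = 4.123 × 10^-8 cm = 412 pm.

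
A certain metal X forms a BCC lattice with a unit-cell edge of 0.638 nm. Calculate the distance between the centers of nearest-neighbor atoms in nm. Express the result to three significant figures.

0.553 nm

In a BCC structure, atoms touch along the body diagonal, so √3·a = 4r; the nearest-neighbor distance equals 2r = 0.8660·a.
d = 0.8660 × 0.638 = 0.553 nm.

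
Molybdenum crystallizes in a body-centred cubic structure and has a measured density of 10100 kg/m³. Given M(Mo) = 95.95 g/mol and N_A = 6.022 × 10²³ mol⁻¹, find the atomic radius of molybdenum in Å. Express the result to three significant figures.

For a BCC cell (Z = 2), a³ = Z·M/(N_A·ρ) = 2 × 95.95 / (6.022 × 10²³ × 10.10) = 3.155 × 10^-23 cm³, so a = 3.160 × 10^-8 cm = 3.160 Å.
Atoms touch along the body diagonal, so √3·a = 4r, so r = 0.4330 × a = 1.37 Å.

1.37 Å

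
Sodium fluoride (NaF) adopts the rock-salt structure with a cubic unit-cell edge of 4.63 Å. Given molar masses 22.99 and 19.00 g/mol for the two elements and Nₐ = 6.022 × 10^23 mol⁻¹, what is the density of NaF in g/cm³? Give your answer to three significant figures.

The rock-salt structure contains Z = 4 formula units per cell; M(NaF) = 22.99 + 19.00 = 41.99 g/mol.
a³ = (4.630 × 10^-8 cm)³ = 9.925 × 10^-23 cm³.
ρ = 4 × 41.99 / (6.022 × 10²³ × 9.925 × 10^-23) = 2.810 g/cm³.

2.81 g/cm³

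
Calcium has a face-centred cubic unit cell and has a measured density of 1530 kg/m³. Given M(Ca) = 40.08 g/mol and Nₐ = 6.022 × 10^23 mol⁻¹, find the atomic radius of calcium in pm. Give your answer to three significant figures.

For an FCC cell (Z = 4), a³ = Z·M/(N_A·ρ) = 4 × 40.08 / (6.022 × 10²³ × 1.530) = 1.740 × 10^-22 cm³, so a = 5.583 × 10^-8 cm = 558.3 pm.
Atoms touch along the face diagonal, so √2·a = 4r, so r = 0.3536 × a = 197 pm.

197 pm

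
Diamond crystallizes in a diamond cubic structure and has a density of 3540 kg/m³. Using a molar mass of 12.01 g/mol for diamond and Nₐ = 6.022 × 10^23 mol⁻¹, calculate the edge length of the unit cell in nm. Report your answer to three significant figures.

0.356 nm

With Z = 8 atoms per diamond cubic cell, a³ = Z·M/(N_A·ρ) = 8 × 12.01 / (6.022 × 10²³ × 3.540 g/cm³) = 4.507 × 10^-23 cm³.
a = (4.507 × 10^-23)^(1/3) = 3.559 × 10^-8 cm = 0.356 nm.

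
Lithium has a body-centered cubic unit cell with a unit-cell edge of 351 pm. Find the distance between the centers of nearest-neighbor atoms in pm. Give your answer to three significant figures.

304 pm

In a BCC structure, atoms touch along the body diagonal, so √3·a = 4r; the nearest-neighbor distance equals 2r = 0.8660·a.
d = 0.8660 × 351 = 304 pm.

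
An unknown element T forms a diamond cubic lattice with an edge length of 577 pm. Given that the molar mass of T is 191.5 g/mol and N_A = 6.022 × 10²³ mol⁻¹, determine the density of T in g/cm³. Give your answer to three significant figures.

A diamond cubic unit cell contains Z = 8 atoms.
Cell volume: a³ = (577 pm)³ = (5.770 × 10^-8 cm)³ = 1.921 × 10^-22 cm³.
ρ = Z·M/(N_A·a³) = 8 × 191.5 / (6.022 × 10²³ × 1.921 × 10^-22) = 13.24 g/cm³.

13.2 g/cm³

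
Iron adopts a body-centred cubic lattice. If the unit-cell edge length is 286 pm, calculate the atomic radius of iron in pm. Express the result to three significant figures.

124 pm

In a BCC lattice, atoms touch along the body diagonal, so √3·a = 4r.
r = √3·a/4 = 1.7321 × 286 / 4 = 124 pm.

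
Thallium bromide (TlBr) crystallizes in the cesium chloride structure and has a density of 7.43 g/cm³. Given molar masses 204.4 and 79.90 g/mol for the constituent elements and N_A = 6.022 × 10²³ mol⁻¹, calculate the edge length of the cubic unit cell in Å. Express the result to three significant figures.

M(TlBr) = 284.3 g/mol; Z = 1 formula unit per cell.
a³ = Z·M/(N_A·ρ) = 1 × 284.3 / (6.022 × 10²³ × 7.43) = 6.354 × 10^-23 cm³, so a = 3.990 × 10^-8 cm = 3.99 Å.

3.99 Å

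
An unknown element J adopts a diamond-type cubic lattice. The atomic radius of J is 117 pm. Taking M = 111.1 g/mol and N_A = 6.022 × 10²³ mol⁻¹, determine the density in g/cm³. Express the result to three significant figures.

9.35 g/cm³

In a diamond cubic lattice, nearest neighbors lie along the body diagonal with √3·a = 8r, giving a = 540.4 pm = 5.404 × 10^-8 cm.
With Z = 8, ρ = Z·M/(N_A·a³) = 8 × 111.1 / (6.022 × 10²³ × 1.578 × 10^-22) = 9.352 g/cm³.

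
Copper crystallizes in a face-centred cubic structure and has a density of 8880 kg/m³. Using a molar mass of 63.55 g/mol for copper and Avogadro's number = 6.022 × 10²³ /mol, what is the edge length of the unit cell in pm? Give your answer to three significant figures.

362 pm

With Z = 4 atoms per FCC cell, a³ = Z·M/(N_A·ρ) = 4 × 63.55 / (6.022 × 10²³ × 8.880 g/cm³) = 4.754 × 10^-23 cm³.
a = (4.754 × 10^-23)^(1/3) = 3.622 × 10^-8 cm = 362 pm.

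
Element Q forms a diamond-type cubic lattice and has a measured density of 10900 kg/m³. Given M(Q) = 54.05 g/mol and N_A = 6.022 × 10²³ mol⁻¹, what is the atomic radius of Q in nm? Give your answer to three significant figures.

0.0874 nm

For a diamond cubic cell (Z = 8), a³ = Z·M/(N_A·ρ) = 8 × 54.05 / (6.022 × 10²³ × 10.90) = 6.587 × 10^-23 cm³, so a = 4.039 × 10^-8 cm = 0.4039 nm.
Nearest neighbors lie along the body diagonal with √3·a = 8r, so r = 0.2165 × a = 0.0874 nm.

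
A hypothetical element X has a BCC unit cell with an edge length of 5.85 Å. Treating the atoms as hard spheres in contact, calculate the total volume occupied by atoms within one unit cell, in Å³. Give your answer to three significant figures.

136 Å³

In a BCC lattice atoms touch along the body diagonal, so √3·a = 4r, so r = 0.4330a = 2.533 Å.
V_atoms = Z × (4/3)πr³ = 2 × (4/3)π × (2.533)³ = 136 Å³.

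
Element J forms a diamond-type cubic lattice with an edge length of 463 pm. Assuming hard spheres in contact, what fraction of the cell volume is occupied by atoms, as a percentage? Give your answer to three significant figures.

In a diamond cubic lattice nearest neighbors lie along the body diagonal with √3·a = 8r, so r = 0.2165a = 100.2 pm.
Packing fraction = Z·(4/3)πr³ / a³ = 8 × (4/3)π × (100.2)³ / (463)³ = 0.3401 = 34.0%.

34.0%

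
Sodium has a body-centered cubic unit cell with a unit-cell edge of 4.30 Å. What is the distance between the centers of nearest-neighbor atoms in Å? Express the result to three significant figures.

In a BCC structure, atoms touch along the body diagonal, so √3·a = 4r; the nearest-neighbor distance equals 2r = 0.8660·a.
d = 0.8660 × 4.30 = 3.72 Å.

3.72 Å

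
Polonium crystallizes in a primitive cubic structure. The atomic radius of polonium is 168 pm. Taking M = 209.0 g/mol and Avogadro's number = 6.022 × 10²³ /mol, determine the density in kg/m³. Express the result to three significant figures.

9150 kg/m³

In a simple cubic lattice, atoms touch along the cell edge, so a = 2r, giving a = 336.0 pm = 3.360 × 10^-8 cm.
With Z = 1, ρ = Z·M/(N_A·a³) = 1 × 209.0 / (6.022 × 10²³ × 3.793 × 10^-23) = 9.149 g/cm³ = 9150 kg/m³.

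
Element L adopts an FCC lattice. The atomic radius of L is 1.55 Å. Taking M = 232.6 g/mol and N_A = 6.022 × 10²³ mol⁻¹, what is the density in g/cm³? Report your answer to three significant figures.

In an FCC lattice, atoms touch along the face diagonal, so √2·a = 4r, giving a = 4.384 Å = 4.384 × 10^-8 cm.
With Z = 4, ρ = Z·M/(N_A·a³) = 4 × 232.6 / (6.022 × 10²³ × 8.426 × 10^-23) = 18.34 g/cm³.

18.3 g/cm³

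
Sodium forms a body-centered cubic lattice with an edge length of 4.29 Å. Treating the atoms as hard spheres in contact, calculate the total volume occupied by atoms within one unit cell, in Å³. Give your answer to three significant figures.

53.7 Å³

In a BCC lattice atoms touch along the body diagonal, so √3·a = 4r, so r = 0.4330a = 1.858 Å.
V_atoms = Z × (4/3)πr³ = 2 × (4/3)π × (1.858)³ = 53.7 Å³.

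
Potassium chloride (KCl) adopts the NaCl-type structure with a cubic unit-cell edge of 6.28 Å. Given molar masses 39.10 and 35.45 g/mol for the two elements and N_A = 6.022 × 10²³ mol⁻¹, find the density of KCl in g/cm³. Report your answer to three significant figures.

2.00 g/cm³

The NaCl-type structure contains Z = 4 formula units per cell; M(KCl) = 39.10 + 35.45 = 74.55 g/mol.
a³ = (6.280 × 10^-8 cm)³ = 2.477 × 10^-22 cm³.
ρ = 4 × 74.55 / (6.022 × 10²³ × 2.477 × 10^-22) = 1.999 g/cm³.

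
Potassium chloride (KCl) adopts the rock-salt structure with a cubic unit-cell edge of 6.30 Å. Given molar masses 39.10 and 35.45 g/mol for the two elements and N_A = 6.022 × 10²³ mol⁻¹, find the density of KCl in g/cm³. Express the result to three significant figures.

1.98 g/cm³

The rock-salt structure contains Z = 4 formula units per cell; M(KCl) = 39.10 + 35.45 = 74.55 g/mol.
a³ = (6.300 × 10^-8 cm)³ = 2.500 × 10^-22 cm³.
ρ = 4 × 74.55 / (6.022 × 10²³ × 2.500 × 10^-22) = 1.980 g/cm³.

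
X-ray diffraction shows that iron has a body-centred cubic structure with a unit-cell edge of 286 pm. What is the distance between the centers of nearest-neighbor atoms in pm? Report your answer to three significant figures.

In a BCC structure, atoms touch along the body diagonal, so √3·a = 4r; the nearest-neighbor distance equals 2r = 0.8660·a.
d = 0.8660 × 286 = 248 pm.

248 pm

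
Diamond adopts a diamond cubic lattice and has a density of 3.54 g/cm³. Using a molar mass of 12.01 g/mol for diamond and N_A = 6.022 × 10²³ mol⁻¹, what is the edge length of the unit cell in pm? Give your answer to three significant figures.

356 pm

With Z = 8 atoms per diamond cubic cell, a³ = Z·M/(N_A·ρ) = 8 × 12.01 / (6.022 × 10²³ × 3.540 g/cm³) = 4.507 × 10^-23 cm³.
a = (4.507 × 10^-23)^(1/3) = 3.559 × 10^-8 cm = 356 pm.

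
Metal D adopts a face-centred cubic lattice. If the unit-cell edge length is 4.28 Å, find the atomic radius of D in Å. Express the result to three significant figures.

In an FCC lattice, atoms touch along the face diagonal, so √2·a = 4r.
r = √2·a/4 = 1.4142 × 4.28 / 4 = 1.51 Å.

1.51 Å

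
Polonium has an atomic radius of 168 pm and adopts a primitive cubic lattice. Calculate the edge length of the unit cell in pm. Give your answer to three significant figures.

336 pm

In a simple cubic lattice, atoms touch along the cell edge, so a = 2r.
a = 2r = 2 × 168 = 336 pm.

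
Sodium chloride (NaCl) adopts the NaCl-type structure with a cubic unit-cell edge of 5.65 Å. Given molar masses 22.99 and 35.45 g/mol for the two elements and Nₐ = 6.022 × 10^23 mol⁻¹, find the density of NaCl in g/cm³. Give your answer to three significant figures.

The NaCl-type structure contains Z = 4 formula units per cell; M(NaCl) = 22.99 + 35.45 = 58.44 g/mol.
a³ = (5.650 × 10^-8 cm)³ = 1.804 × 10^-22 cm³.
ρ = 4 × 58.44 / (6.022 × 10²³ × 1.804 × 10^-22) = 2.152 g/cm³.

2.15 g/cm³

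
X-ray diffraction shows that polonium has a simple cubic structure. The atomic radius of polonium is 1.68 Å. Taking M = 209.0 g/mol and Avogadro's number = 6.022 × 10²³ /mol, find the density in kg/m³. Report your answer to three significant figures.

In a simple cubic lattice, atoms touch along the cell edge, so a = 2r, giving a = 3.360 Å = 3.360 × 10^-8 cm.
With Z = 1, ρ = Z·M/(N_A·a³) = 1 × 209.0 / (6.022 × 10²³ × 3.793 × 10^-23) = 9.149 g/cm³ = 9150 kg/m³.

9150 kg/m³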